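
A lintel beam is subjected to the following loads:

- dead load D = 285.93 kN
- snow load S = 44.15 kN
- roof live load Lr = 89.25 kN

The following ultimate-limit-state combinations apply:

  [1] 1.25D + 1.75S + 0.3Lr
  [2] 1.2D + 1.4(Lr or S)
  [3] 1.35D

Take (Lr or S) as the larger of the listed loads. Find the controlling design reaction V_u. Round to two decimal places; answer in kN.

468.07 kN

(Lr or S) → Lr = 89.25 kN.
[1] 1.25(285.93) + 1.75(44.15) + 0.3(89.25) = 357.41 + 77.26 + 26.78 = 461.45
[2] 1.2(285.93) + 1.4(89.25) = 343.12 + 124.95 = 468.07
[3] 1.35(285.93) = 386.01
Combination 2 governs: V_u = 468.07 kN.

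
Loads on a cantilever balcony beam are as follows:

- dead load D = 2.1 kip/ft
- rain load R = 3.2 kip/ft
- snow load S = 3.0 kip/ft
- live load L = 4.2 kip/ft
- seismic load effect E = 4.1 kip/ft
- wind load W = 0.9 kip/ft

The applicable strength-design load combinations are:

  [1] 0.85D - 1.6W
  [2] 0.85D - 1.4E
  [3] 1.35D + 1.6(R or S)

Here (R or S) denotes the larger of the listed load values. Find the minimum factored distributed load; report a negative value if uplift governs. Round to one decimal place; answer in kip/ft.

(R or S) → R = 3.2 kip/ft.
[1] 0.85(2.1) - 1.6(0.9) = 0.3
[2] 0.85(2.1) - 1.4(4.1) = -4.0
[3] 1.35(2.1) + 1.6(3.2) = 8.0
Combination 2 gives the minimum: -4.0 kip/ft.

-4.0 kip/ft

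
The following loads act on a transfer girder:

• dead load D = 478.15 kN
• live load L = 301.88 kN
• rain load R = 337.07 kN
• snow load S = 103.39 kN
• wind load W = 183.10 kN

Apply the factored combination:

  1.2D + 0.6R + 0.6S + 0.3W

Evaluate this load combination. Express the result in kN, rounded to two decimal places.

1.2(478.15) + 0.6(337.07) + 0.6(103.39) + 0.3(183.10) = 892.99
N_u = 892.99 kN.

892.99 kN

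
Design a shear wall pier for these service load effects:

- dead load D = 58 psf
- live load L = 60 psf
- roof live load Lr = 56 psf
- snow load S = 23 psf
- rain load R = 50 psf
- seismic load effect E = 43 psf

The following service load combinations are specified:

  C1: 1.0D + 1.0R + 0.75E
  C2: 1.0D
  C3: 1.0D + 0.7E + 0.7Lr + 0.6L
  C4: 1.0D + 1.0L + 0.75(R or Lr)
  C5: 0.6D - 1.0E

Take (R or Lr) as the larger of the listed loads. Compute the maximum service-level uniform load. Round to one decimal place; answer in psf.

(R or Lr) → Lr = 56 psf.
C1: 1.0(58) + 1.0(50) + 0.75(43) = 58.0 + 50.0 + 32.3 = 140.3
C2: 1.0(58) = 58.0
C3: 1.0(58) + 0.7(43) + 0.7(56) + 0.6(60) = 58.0 + 30.1 + 39.2 + 36.0 = 163.3
C4: 1.0(58) + 1.0(60) + 0.75(56) = 58.0 + 60.0 + 42.0 = 160.0
C5: 0.6(58) - 1.0(43) = 34.8 - 43.0 = -8.2
The controlling combination is 3, giving 163.3 psf.

163.3 psf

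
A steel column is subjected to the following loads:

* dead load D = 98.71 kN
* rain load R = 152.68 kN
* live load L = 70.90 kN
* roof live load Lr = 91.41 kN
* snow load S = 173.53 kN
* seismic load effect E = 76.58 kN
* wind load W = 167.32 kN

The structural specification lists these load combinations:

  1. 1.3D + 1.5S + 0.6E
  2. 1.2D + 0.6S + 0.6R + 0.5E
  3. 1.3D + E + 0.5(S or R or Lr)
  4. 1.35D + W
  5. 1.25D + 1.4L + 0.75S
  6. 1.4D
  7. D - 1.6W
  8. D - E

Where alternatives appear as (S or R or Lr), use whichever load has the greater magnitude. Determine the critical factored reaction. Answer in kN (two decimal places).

434.57 kN

(S or R or Lr) → S = 173.53 kN.
1. 1.3(98.71) + 1.5(173.53) + 0.6(76.58) = 128.32 + 260.30 + 45.95 = 434.57
2. 1.2(98.71) + 0.6(173.53) + 0.6(152.68) + 0.5(76.58) = 118.45 + 104.12 + 91.61 + 38.29 = 352.47
3. 1.3(98.71) + 1.0(76.58) + 0.5(173.53) = 128.32 + 76.58 + 86.77 = 291.67
4. 1.35(98.71) + 1.0(167.32) = 133.26 + 167.32 = 300.58
5. 1.25(98.71) + 1.4(70.90) + 0.75(173.53) = 123.39 + 99.26 + 130.15 = 352.80
6. 1.4(98.71) = 138.19
7. 1.0(98.71) - 1.6(167.32) = 98.71 - 267.71 = -169.00
8. 1.0(98.71) - 1.0(76.58) = 98.71 - 76.58 = 22.13
Maximum is from combination 1.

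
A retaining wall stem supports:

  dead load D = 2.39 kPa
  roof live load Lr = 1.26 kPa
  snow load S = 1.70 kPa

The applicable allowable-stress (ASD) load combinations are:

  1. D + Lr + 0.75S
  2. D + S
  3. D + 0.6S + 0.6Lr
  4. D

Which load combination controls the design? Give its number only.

1. 1.0(2.39) + 1.0(1.26) + 0.75(1.70) = 4.93
2. 1.0(2.39) + 1.0(1.70) = 4.09
3. 1.0(2.39) + 0.6(1.70) + 0.6(1.26) = 4.17
4. 1.0(2.39) = 2.39
The largest value is 4.93 kPa from combination 1.

Combination 1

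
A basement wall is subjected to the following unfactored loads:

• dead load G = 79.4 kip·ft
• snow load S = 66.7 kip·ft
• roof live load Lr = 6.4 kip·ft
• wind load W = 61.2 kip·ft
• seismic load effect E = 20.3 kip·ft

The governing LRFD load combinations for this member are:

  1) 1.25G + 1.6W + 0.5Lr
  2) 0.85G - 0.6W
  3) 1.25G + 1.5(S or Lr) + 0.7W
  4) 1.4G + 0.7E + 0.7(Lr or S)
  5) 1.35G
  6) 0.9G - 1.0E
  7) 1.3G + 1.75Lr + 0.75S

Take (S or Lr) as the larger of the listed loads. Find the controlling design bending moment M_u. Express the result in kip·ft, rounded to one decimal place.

242.1 kip·ft

(S or Lr) → S = 66.7 kip·ft; (Lr or S) → S = 66.7 kip·ft.
1) 1.25(79.4) + 1.6(61.2) + 0.5(6.4) = 200.4
2) 0.85(79.4) - 0.6(61.2) = 30.8
3) 1.25(79.4) + 1.5(66.7) + 0.7(61.2) = 242.1
4) 1.4(79.4) + 0.7(20.3) + 0.7(66.7) = 172.1
5) 1.35(79.4) = 107.2
6) 0.9(79.4) - 1.0(20.3) = 51.2
7) 1.3(79.4) + 1.75(6.4) + 0.75(66.7) = 164.4
Combination 3 governs: M_u = 242.1 kip·ft.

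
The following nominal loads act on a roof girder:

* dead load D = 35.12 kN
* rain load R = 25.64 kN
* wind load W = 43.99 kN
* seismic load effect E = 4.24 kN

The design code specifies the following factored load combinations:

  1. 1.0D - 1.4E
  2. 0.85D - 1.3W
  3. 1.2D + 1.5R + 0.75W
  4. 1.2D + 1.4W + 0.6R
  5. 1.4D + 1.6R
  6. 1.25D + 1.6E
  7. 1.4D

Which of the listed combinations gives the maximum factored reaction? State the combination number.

1. 1.0(35.12) - 1.4(4.24) = 35.12 - 5.94 = 29.18
2. 0.85(35.12) - 1.3(43.99) = 29.85 - 57.19 = -27.34
3. 1.2(35.12) + 1.5(25.64) + 0.75(43.99) = 113.60
4. 1.2(35.12) + 1.4(43.99) + 0.6(25.64) = 42.14 + 61.59 + 15.38 = 119.11
5. 1.4(35.12) + 1.6(25.64) = 49.17 + 41.02 = 90.19
6. 1.25(35.12) + 1.6(4.24) = 43.90 + 6.78 = 50.68
7. 1.4(35.12) = 49.17
The largest value is 119.11 kN from combination 4.

Combination 4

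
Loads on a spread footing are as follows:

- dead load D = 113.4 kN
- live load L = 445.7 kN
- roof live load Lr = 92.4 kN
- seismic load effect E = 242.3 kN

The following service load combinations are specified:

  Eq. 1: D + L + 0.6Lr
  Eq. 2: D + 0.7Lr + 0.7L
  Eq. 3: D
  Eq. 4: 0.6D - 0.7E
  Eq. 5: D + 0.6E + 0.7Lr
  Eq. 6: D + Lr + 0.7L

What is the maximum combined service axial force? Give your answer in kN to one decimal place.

Eq. 1: 1.0(113.4) + 1.0(445.7) + 0.6(92.4) = 614.5
Eq. 2: 1.0(113.4) + 0.7(92.4) + 0.7(445.7) = 490.1
Eq. 3: 1.0(113.4) = 113.4
Eq. 4: 0.6(113.4) - 0.7(242.3) = -101.6
Eq. 5: 1.0(113.4) + 0.6(242.3) + 0.7(92.4) = 323.5
Eq. 6: 1.0(113.4) + 1.0(92.4) + 0.7(445.7) = 517.8
Maximum is from combination 1.

614.5 kN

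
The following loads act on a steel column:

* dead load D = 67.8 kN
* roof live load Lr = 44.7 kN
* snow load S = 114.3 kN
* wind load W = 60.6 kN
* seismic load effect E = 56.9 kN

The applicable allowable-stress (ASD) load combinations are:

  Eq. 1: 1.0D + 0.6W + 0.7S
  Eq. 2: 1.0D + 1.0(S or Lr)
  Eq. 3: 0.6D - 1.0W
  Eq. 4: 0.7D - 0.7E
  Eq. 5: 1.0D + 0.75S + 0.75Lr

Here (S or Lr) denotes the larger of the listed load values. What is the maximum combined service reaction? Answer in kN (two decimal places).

187.05 kN

(S or Lr) → S = 114.3 kN.
Eq. 1: 1.0(67.8) + 0.6(60.6) + 0.7(114.3) = 67.80 + 36.36 + 80.01 = 184.17
Eq. 2: 1.0(67.8) + 1.0(114.3) = 67.80 + 114.30 = 182.10
Eq. 3: 0.6(67.8) - 1.0(60.6) = 40.68 - 60.60 = -19.92
Eq. 4: 0.7(67.8) - 0.7(56.9) = 47.46 - 39.83 = 7.63
Eq. 5: 1.0(67.8) + 0.75(114.3) + 0.75(44.7) = 187.05
Maximum is from combination 5.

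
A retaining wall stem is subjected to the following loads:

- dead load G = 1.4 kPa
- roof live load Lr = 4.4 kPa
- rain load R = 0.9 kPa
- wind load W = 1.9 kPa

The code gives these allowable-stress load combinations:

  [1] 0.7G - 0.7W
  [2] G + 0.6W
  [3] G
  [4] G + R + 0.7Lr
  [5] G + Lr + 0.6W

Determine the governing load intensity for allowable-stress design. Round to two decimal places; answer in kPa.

[1] 0.7(1.4) - 0.7(1.9) = -0.35
[2] 1.0(1.4) + 0.6(1.9) = 2.54
[3] 1.0(1.4) = 1.40
[4] 1.0(1.4) + 1.0(0.9) + 0.7(4.4) = 5.38
[5] 1.0(1.4) + 1.0(4.4) + 0.6(1.9) = 6.94
Maximum is from combination 5.

6.94 kPa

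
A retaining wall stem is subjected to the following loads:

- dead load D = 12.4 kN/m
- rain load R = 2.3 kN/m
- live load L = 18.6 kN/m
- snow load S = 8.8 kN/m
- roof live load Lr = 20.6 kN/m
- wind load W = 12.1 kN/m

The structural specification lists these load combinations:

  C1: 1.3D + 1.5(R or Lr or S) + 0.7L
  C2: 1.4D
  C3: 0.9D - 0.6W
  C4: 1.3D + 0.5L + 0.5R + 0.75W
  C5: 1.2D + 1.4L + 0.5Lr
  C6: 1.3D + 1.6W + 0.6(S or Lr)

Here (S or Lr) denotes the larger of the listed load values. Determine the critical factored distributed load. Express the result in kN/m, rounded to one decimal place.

(R or Lr or S) → Lr = 20.6 kN/m; (S or Lr) → Lr = 20.6 kN/m.
C1: 1.3(12.4) + 1.5(20.6) + 0.7(18.6) = 16.1 + 30.9 + 13.0 = 60.0
C2: 1.4(12.4) = 17.4
C3: 0.9(12.4) - 0.6(12.1) = 11.2 - 7.3 = 3.9
C4: 1.3(12.4) + 0.5(18.6) + 0.5(2.3) + 0.75(12.1) = 35.6
C5: 1.2(12.4) + 1.4(18.6) + 0.5(20.6) = 14.9 + 26.0 + 10.3 = 51.2
C6: 1.3(12.4) + 1.6(12.1) + 0.6(20.6) = 47.8
Maximum is from combination 1.

60.0 kN/m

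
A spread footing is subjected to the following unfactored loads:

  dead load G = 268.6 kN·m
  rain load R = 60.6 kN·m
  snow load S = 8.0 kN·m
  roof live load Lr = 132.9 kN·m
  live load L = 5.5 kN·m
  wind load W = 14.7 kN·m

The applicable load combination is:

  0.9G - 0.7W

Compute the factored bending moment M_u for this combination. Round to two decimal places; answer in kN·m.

0.9(268.6) - 0.7(14.7) = 241.74 - 10.29 = 231.45
M_u = 231.45 kN·m.

231.45 kN·m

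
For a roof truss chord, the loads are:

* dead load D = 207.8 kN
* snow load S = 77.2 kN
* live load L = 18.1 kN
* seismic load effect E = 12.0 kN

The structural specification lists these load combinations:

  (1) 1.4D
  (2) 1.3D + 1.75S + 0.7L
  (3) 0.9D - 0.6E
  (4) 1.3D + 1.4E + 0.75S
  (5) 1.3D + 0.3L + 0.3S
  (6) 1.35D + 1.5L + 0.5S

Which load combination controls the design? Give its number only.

(1) 1.4(207.8) = 290.92
(2) 1.3(207.8) + 1.75(77.2) + 0.7(18.1) = 270.14 + 135.10 + 12.67 = 417.91
(3) 0.9(207.8) - 0.6(12.0) = 187.02 - 7.20 = 179.82
(4) 1.3(207.8) + 1.4(12.0) + 0.75(77.2) = 270.14 + 16.80 + 57.90 = 344.84
(5) 1.3(207.8) + 0.3(18.1) + 0.3(77.2) = 270.14 + 5.43 + 23.16 = 298.73
(6) 1.35(207.8) + 1.5(18.1) + 0.5(77.2) = 280.53 + 27.15 + 38.60 = 346.28
The largest value is 417.91 kN from combination 2.

Combination 2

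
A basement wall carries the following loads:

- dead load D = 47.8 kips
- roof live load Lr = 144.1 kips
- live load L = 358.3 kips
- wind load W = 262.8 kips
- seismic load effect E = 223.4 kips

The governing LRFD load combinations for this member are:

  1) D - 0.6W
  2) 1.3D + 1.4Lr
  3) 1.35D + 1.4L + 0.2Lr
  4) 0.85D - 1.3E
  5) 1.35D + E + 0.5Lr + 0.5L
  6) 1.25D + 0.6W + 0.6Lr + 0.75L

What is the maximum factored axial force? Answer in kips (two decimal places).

594.97 kips

1) 1.0(47.8) - 0.6(262.8) = -109.88
2) 1.3(47.8) + 1.4(144.1) = 263.88
3) 1.35(47.8) + 1.4(358.3) + 0.2(144.1) = 594.97
4) 0.85(47.8) - 1.3(223.4) = -249.79
5) 1.35(47.8) + 1.0(223.4) + 0.5(144.1) + 0.5(358.3) = 539.13
6) 1.25(47.8) + 0.6(262.8) + 0.6(144.1) + 0.75(358.3) = 572.62
Combination 3 governs: P_u = 594.97 kips.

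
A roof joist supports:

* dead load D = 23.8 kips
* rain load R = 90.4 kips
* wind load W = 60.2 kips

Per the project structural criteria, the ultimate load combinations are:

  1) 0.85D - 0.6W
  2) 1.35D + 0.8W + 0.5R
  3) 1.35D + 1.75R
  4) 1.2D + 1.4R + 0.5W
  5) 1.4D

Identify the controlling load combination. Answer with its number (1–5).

Combination 3

1) 0.85(23.8) - 0.6(60.2) = -15.9
2) 1.35(23.8) + 0.8(60.2) + 0.5(90.4) = 125.5
3) 1.35(23.8) + 1.75(90.4) = 190.3
4) 1.2(23.8) + 1.4(90.4) + 0.5(60.2) = 185.2
5) 1.4(23.8) = 33.3
The largest value is 190.3 kips from combination 3.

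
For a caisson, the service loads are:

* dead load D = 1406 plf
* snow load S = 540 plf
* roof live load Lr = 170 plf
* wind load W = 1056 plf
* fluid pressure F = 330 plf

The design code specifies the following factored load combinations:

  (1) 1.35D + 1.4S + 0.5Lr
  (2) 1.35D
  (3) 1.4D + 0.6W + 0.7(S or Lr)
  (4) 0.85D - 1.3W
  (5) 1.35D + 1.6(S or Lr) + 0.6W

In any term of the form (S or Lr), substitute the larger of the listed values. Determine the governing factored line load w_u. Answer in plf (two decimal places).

(S or Lr) → S = 540 plf.
(1) 1.35(1406) + 1.4(540) + 0.5(170) = 1898.10 + 756.00 + 85.00 = 2739.10
(2) 1.35(1406) = 1898.10
(3) 1.4(1406) + 0.6(1056) + 0.7(540) = 1968.40 + 633.60 + 378.00 = 2980.00
(4) 0.85(1406) - 1.3(1056) = 1195.10 - 1372.80 = -177.70
(5) 1.35(1406) + 1.6(540) + 0.6(1056) = 1898.10 + 864.00 + 633.60 = 3395.70
Combination 5 governs: w_u = 3395.70 plf.

3395.70 plf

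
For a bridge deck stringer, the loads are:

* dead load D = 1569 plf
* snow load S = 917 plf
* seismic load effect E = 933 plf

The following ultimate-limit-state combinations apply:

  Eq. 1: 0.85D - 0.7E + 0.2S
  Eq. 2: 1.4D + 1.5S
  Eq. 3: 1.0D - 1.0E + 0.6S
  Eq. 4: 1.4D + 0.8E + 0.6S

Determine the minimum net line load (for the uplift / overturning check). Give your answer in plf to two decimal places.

Eq. 1: 0.85(1569) - 0.7(933) + 0.2(917) = 863.95
Eq. 2: 1.4(1569) + 1.5(917) = 3572.10
Eq. 3: 1.0(1569) - 1.0(933) + 0.6(917) = 1186.20
Eq. 4: 1.4(1569) + 0.8(933) + 0.6(917) = 3493.20
Combination 1 gives the minimum: 863.95 plf.

863.95 plf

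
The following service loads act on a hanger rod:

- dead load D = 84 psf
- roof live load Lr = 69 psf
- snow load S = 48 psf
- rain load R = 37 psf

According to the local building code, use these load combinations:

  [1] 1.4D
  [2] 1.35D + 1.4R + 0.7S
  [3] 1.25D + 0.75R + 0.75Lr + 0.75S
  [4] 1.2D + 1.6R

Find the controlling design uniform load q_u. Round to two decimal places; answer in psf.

[1] 1.4(84) = 117.60
[2] 1.35(84) + 1.4(37) + 0.7(48) = 113.40 + 51.80 + 33.60 = 198.80
[3] 1.25(84) + 0.75(37) + 0.75(69) + 0.75(48) = 105.00 + 27.75 + 51.75 + 36.00 = 220.50
[4] 1.2(84) + 1.6(37) = 100.80 + 59.20 = 160.00
Maximum is from combination 3.

220.50 psf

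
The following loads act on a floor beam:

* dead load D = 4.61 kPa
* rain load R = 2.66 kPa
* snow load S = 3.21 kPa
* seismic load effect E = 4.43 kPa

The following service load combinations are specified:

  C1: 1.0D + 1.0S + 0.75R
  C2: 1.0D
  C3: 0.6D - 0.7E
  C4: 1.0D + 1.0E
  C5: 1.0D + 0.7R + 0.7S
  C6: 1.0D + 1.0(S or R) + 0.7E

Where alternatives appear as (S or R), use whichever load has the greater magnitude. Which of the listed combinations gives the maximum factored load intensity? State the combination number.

(S or R) → S = 3.21 kPa.
C1: 1.0(4.61) + 1.0(3.21) + 0.75(2.66) = 4.61 + 3.21 + 2.00 = 9.82
C2: 1.0(4.61) = 4.61
C3: 0.6(4.61) - 0.7(4.43) = -0.34
C4: 1.0(4.61) + 1.0(4.43) = 4.61 + 4.43 = 9.04
C5: 1.0(4.61) + 0.7(2.66) + 0.7(3.21) = 4.61 + 1.86 + 2.25 = 8.72
C6: 1.0(4.61) + 1.0(3.21) + 0.7(4.43) = 4.61 + 3.21 + 3.10 = 10.92
The largest value is 10.92 kPa from combination 6.

Combination 6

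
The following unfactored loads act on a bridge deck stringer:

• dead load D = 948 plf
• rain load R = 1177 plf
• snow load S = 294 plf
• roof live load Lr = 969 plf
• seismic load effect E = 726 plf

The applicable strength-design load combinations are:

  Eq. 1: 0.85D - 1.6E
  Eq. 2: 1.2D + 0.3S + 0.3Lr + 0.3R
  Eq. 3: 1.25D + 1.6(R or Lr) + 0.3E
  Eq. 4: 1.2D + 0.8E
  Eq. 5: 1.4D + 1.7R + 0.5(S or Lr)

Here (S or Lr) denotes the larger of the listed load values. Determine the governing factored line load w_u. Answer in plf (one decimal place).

3812.6 plf

(R or Lr) → R = 1177 plf; (S or Lr) → Lr = 969 plf.
Eq. 1: 0.85(948) - 1.6(726) = 805.8 - 1161.6 = -355.8
Eq. 2: 1.2(948) + 0.3(294) + 0.3(969) + 0.3(1177) = 1137.6 + 88.2 + 290.7 + 353.1 = 1869.6
Eq. 3: 1.25(948) + 1.6(1177) + 0.3(726) = 1185.0 + 1883.2 + 217.8 = 3286.0
Eq. 4: 1.2(948) + 0.8(726) = 1137.6 + 580.8 = 1718.4
Eq. 5: 1.4(948) + 1.7(1177) + 0.5(969) = 1327.2 + 2000.9 + 484.5 = 3812.6
Maximum is from combination 5.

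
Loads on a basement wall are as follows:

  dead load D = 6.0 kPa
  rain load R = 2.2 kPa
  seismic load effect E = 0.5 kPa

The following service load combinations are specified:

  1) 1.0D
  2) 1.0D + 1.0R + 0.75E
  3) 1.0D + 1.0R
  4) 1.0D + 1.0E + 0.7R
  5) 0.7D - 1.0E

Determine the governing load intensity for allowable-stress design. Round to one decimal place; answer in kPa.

8.6 kPa

1) 1.0(6.0) = 6.0
2) 1.0(6.0) + 1.0(2.2) + 0.75(0.5) = 6.0 + 2.2 + 0.4 = 8.6
3) 1.0(6.0) + 1.0(2.2) = 6.0 + 2.2 = 8.2
4) 1.0(6.0) + 1.0(0.5) + 0.7(2.2) = 6.0 + 0.5 + 1.5 = 8.0
5) 0.7(6.0) - 1.0(0.5) = 4.2 - 0.5 = 3.7
Combination 2 governs: q = 8.6 kPa.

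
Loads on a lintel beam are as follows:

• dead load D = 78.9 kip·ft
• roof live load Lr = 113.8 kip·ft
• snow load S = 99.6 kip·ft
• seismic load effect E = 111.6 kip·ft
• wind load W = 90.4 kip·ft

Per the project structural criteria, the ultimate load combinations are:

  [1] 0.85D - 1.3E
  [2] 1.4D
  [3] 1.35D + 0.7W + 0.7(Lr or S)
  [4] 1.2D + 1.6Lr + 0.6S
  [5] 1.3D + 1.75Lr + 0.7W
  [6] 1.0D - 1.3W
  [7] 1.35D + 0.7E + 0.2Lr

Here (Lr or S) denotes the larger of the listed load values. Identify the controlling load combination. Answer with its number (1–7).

(Lr or S) → Lr = 113.8 kip·ft.
[1] 0.85(78.9) - 1.3(111.6) = -78.02
[2] 1.4(78.9) = 110.46
[3] 1.35(78.9) + 0.7(90.4) + 0.7(113.8) = 106.52 + 63.28 + 79.66 = 249.46
[4] 1.2(78.9) + 1.6(113.8) + 0.6(99.6) = 94.68 + 182.08 + 59.76 = 336.52
[5] 1.3(78.9) + 1.75(113.8) + 0.7(90.4) = 102.57 + 199.15 + 63.28 = 365.00
[6] 1.0(78.9) - 1.3(90.4) = 78.90 - 117.52 = -38.62
[7] 1.35(78.9) + 0.7(111.6) + 0.2(113.8) = 106.52 + 78.12 + 22.76 = 207.40
The largest value is 365.00 kip·ft from combination 5.

Combination 5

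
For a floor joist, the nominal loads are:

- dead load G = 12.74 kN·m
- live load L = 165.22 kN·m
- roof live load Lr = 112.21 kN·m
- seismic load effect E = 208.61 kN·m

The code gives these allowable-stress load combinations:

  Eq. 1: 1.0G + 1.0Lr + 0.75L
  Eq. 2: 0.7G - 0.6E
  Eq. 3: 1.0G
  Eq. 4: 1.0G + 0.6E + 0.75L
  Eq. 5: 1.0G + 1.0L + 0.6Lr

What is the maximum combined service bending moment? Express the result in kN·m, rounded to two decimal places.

261.82 kN·m

Eq. 1: 1.0(12.74) + 1.0(112.21) + 0.75(165.22) = 12.74 + 112.21 + 123.92 = 248.87
Eq. 2: 0.7(12.74) - 0.6(208.61) = 8.92 - 125.17 = -116.25
Eq. 3: 1.0(12.74) = 12.74
Eq. 4: 1.0(12.74) + 0.6(208.61) + 0.75(165.22) = 261.82
Eq. 5: 1.0(12.74) + 1.0(165.22) + 0.6(112.21) = 12.74 + 165.22 + 67.33 = 245.29
Combination 4 governs: M = 261.82 kN·m.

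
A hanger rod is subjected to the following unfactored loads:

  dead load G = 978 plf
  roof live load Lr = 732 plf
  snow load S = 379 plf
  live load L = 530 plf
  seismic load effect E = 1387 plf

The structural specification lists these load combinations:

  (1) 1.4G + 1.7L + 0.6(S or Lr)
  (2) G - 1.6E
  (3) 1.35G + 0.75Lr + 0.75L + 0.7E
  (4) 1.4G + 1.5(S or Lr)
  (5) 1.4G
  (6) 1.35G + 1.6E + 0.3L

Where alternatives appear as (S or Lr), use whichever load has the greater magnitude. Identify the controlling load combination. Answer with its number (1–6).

Combination 6

(S or Lr) → Lr = 732 plf.
(1) 1.4(978) + 1.7(530) + 0.6(732) = 2709.4
(2) 1.0(978) - 1.6(1387) = -1241.2
(3) 1.35(978) + 0.75(732) + 0.75(530) + 0.7(1387) = 3237.7
(4) 1.4(978) + 1.5(732) = 2467.2
(5) 1.4(978) = 1369.2
(6) 1.35(978) + 1.6(1387) + 0.3(530) = 3698.5
The largest value is 3698.5 plf from combination 6.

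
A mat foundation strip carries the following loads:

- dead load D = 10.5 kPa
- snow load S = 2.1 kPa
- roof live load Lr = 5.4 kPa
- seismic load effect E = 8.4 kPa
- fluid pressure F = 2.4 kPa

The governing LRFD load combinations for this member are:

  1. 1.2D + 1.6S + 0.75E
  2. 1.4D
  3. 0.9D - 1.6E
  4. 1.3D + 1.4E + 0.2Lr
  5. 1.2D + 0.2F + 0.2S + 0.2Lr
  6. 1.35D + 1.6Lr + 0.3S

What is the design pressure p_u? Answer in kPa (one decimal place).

26.5 kPa

1. 1.2(10.5) + 1.6(2.1) + 0.75(8.4) = 12.6 + 3.4 + 6.3 = 22.3
2. 1.4(10.5) = 14.7
3. 0.9(10.5) - 1.6(8.4) = -4.0
4. 1.3(10.5) + 1.4(8.4) + 0.2(5.4) = 26.5
5. 1.2(10.5) + 0.2(2.4) + 0.2(2.1) + 0.2(5.4) = 12.6 + 0.5 + 0.4 + 1.1 = 14.6
6. 1.35(10.5) + 1.6(5.4) + 0.3(2.1) = 14.2 + 8.6 + 0.6 = 23.4
Maximum is from combination 4.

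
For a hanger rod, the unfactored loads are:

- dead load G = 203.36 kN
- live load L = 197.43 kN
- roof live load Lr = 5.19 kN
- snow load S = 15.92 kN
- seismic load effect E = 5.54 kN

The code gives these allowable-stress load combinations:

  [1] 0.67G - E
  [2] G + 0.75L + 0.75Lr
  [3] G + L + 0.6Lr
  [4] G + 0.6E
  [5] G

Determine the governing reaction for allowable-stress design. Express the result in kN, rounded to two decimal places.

[1] 0.67(203.36) - 1.0(5.54) = 136.25 - 5.54 = 130.71
[2] 1.0(203.36) + 0.75(197.43) + 0.75(5.19) = 355.33
[3] 1.0(203.36) + 1.0(197.43) + 0.6(5.19) = 203.36 + 197.43 + 3.11 = 403.90
[4] 1.0(203.36) + 0.6(5.54) = 203.36 + 3.32 = 206.68
[5] 1.0(203.36) = 203.36
Combination 3 governs: V = 403.90 kN.

403.90 kN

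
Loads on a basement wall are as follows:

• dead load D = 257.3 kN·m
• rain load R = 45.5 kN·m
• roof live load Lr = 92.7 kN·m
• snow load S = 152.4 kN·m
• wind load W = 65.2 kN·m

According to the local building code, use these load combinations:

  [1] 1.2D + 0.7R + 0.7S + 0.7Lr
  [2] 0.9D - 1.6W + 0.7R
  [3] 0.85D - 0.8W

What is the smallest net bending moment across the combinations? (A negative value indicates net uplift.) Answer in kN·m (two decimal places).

159.10 kN·m

[1] 1.2(257.3) + 0.7(45.5) + 0.7(152.4) + 0.7(92.7) = 308.76 + 31.85 + 106.68 + 64.89 = 512.18
[2] 0.9(257.3) - 1.6(65.2) + 0.7(45.5) = 231.57 - 104.32 + 31.85 = 159.10
[3] 0.85(257.3) - 0.8(65.2) = 218.71 - 52.16 = 166.55
Combination 2 gives the minimum: 159.10 kN·m.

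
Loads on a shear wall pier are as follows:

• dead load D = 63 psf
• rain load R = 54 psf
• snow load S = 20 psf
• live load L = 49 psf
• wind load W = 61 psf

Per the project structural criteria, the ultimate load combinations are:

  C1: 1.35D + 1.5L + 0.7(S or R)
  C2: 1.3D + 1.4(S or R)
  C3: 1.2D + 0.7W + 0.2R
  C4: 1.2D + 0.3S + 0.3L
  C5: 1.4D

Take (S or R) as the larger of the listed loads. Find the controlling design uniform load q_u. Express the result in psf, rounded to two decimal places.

196.35 psf

(S or R) → R = 54 psf.
C1: 1.35(63) + 1.5(49) + 0.7(54) = 85.05 + 73.50 + 37.80 = 196.35
C2: 1.3(63) + 1.4(54) = 81.90 + 75.60 = 157.50
C3: 1.2(63) + 0.7(61) + 0.2(54) = 75.60 + 42.70 + 10.80 = 129.10
C4: 1.2(63) + 0.3(20) + 0.3(49) = 75.60 + 6.00 + 14.70 = 96.30
C5: 1.4(63) = 88.20
Combination 1 governs: q_u = 196.35 psf.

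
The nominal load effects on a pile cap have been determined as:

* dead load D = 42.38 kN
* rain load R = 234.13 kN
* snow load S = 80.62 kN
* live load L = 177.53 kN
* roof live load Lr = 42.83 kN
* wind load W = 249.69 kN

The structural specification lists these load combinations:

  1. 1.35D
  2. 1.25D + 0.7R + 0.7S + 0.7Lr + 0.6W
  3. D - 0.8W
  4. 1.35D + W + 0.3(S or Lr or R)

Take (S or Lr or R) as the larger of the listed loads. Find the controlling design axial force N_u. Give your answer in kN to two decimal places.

(S or Lr or R) → R = 234.13 kN.
1. 1.35(42.38) = 57.21
2. 1.25(42.38) + 0.7(234.13) + 0.7(80.62) + 0.7(42.83) + 0.6(249.69) = 453.10
3. 1.0(42.38) - 0.8(249.69) = -157.37
4. 1.35(42.38) + 1.0(249.69) + 0.3(234.13) = 377.14
Combination 2 governs: N_u = 453.10 kN.

453.10 kN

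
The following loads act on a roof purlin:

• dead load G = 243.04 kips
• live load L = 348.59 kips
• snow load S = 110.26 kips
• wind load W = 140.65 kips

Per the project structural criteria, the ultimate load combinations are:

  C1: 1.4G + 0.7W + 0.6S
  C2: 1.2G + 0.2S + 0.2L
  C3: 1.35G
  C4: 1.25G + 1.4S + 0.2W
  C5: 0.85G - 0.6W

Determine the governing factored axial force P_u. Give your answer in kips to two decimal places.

504.87 kips

C1: 1.4(243.04) + 0.7(140.65) + 0.6(110.26) = 504.87
C2: 1.2(243.04) + 0.2(110.26) + 0.2(348.59) = 291.65 + 22.05 + 69.72 = 383.42
C3: 1.35(243.04) = 328.10
C4: 1.25(243.04) + 1.4(110.26) + 0.2(140.65) = 303.80 + 154.36 + 28.13 = 486.29
C5: 0.85(243.04) - 0.6(140.65) = 206.58 - 84.39 = 122.19
Maximum is from combination 1.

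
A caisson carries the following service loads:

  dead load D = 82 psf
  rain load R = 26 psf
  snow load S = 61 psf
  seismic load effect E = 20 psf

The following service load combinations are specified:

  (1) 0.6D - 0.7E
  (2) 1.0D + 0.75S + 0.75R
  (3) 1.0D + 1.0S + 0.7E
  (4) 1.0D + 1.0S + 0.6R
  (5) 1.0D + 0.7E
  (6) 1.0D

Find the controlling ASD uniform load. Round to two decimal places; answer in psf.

158.60 psf

(1) 0.6(82) - 0.7(20) = 35.20
(2) 1.0(82) + 0.75(61) + 0.75(26) = 147.25
(3) 1.0(82) + 1.0(61) + 0.7(20) = 157.00
(4) 1.0(82) + 1.0(61) + 0.6(26) = 158.60
(5) 1.0(82) + 0.7(20) = 96.00
(6) 1.0(82) = 82.00
The controlling combination is 4, giving 158.60 psf.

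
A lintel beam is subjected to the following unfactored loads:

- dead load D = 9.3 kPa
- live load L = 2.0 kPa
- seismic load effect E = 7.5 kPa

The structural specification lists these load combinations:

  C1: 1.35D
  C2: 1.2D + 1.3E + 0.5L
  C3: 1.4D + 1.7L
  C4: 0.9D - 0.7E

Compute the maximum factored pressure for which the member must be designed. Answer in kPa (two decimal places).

C1: 1.35(9.3) = 12.56
C2: 1.2(9.3) + 1.3(7.5) + 0.5(2.0) = 11.16 + 9.75 + 1.00 = 21.91
C3: 1.4(9.3) + 1.7(2.0) = 13.02 + 3.40 = 16.42
C4: 0.9(9.3) - 0.7(7.5) = 8.37 - 5.25 = 3.12
The controlling combination is 2, giving 21.91 kPa.

21.91 kPa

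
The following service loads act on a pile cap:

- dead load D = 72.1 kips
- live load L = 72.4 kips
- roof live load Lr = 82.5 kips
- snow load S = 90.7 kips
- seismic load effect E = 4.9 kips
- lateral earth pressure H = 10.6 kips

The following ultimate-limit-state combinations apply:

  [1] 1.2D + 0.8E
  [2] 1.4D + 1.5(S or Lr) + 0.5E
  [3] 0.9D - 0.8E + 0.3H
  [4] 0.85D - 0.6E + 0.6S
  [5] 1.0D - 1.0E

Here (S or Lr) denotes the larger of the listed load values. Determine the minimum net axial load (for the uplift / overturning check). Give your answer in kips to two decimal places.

(S or Lr) → S = 90.7 kips.
[1] 1.2(72.1) + 0.8(4.9) = 86.52 + 3.92 = 90.44
[2] 1.4(72.1) + 1.5(90.7) + 0.5(4.9) = 100.94 + 136.05 + 2.45 = 239.44
[3] 0.9(72.1) - 0.8(4.9) + 0.3(10.6) = 64.89 - 3.92 + 3.18 = 64.15
[4] 0.85(72.1) - 0.6(4.9) + 0.6(90.7) = 61.29 - 2.94 + 54.42 = 112.77
[5] 1.0(72.1) - 1.0(4.9) = 72.10 - 4.90 = 67.20
Combination 3 gives the minimum: 64.15 kips.

64.15 kips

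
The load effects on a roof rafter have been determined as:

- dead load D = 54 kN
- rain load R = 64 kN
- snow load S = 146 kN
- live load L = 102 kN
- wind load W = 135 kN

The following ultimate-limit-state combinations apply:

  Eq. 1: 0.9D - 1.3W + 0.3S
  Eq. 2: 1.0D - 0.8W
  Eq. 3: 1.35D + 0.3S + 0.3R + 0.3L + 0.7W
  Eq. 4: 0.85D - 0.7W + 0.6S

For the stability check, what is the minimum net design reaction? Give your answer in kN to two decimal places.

-83.10 kN

Eq. 1: 0.9(54) - 1.3(135) + 0.3(146) = 48.60 - 175.50 + 43.80 = -83.10
Eq. 2: 1.0(54) - 0.8(135) = 54.00 - 108.00 = -54.00
Eq. 3: 1.35(54) + 0.3(146) + 0.3(64) + 0.3(102) + 0.7(135) = 72.90 + 43.80 + 19.20 + 30.60 + 94.50 = 261.00
Eq. 4: 0.85(54) - 0.7(135) + 0.6(146) = 45.90 - 94.50 + 87.60 = 39.00
Combination 1 gives the minimum: -83.10 kN.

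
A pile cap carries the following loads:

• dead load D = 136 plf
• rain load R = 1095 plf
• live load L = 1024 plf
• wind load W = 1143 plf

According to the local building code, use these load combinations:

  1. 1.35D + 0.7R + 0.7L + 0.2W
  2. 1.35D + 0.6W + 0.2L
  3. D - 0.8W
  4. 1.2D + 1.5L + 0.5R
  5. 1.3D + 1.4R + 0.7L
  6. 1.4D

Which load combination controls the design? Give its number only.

1. 1.35(136) + 0.7(1095) + 0.7(1024) + 0.2(1143) = 183.6 + 766.5 + 716.8 + 228.6 = 1895.5
2. 1.35(136) + 0.6(1143) + 0.2(1024) = 183.6 + 685.8 + 204.8 = 1074.2
3. 1.0(136) - 0.8(1143) = 136.0 - 914.4 = -778.4
4. 1.2(136) + 1.5(1024) + 0.5(1095) = 163.2 + 1536.0 + 547.5 = 2246.7
5. 1.3(136) + 1.4(1095) + 0.7(1024) = 176.8 + 1533.0 + 716.8 = 2426.6
6. 1.4(136) = 190.4
The largest value is 2426.6 plf from combination 5.

Combination 5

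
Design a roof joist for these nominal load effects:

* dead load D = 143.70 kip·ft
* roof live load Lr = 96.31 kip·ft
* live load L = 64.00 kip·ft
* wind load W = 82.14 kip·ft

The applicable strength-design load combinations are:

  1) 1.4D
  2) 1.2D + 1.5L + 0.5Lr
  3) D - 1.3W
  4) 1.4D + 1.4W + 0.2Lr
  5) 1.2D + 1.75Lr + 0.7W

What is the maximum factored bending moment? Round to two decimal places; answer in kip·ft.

1) 1.4(143.70) = 201.18
2) 1.2(143.70) + 1.5(64.00) + 0.5(96.31) = 172.44 + 96.00 + 48.16 = 316.60
3) 1.0(143.70) - 1.3(82.14) = 143.70 - 106.78 = 36.92
4) 1.4(143.70) + 1.4(82.14) + 0.2(96.31) = 201.18 + 115.00 + 19.26 = 335.44
5) 1.2(143.70) + 1.75(96.31) + 0.7(82.14) = 172.44 + 168.54 + 57.50 = 398.48
Combination 5 governs: M_u = 398.48 kip·ft.

398.48 kip·ft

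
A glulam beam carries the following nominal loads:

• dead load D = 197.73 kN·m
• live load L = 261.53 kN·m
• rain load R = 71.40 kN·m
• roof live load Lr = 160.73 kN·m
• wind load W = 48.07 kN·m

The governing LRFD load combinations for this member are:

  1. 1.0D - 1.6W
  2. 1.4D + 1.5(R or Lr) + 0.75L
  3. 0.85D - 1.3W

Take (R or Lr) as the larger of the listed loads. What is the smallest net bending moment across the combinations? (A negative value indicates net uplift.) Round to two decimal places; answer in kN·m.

105.58 kN·m

(R or Lr) → Lr = 160.73 kN·m.
1. 1.0(197.73) - 1.6(48.07) = 197.73 - 76.91 = 120.82
2. 1.4(197.73) + 1.5(160.73) + 0.75(261.53) = 714.06
3. 0.85(197.73) - 1.3(48.07) = 168.07 - 62.49 = 105.58
Combination 3 gives the minimum: 105.58 kN·m.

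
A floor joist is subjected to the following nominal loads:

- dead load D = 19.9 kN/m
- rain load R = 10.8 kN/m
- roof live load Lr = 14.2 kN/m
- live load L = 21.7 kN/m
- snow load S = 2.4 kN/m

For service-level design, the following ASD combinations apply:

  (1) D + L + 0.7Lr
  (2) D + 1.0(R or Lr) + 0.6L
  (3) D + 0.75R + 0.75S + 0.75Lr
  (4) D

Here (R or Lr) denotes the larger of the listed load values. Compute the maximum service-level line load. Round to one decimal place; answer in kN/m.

(R or Lr) → Lr = 14.2 kN/m.
(1) 1.0(19.9) + 1.0(21.7) + 0.7(14.2) = 19.9 + 21.7 + 9.9 = 51.5
(2) 1.0(19.9) + 1.0(14.2) + 0.6(21.7) = 19.9 + 14.2 + 13.0 = 47.1
(3) 1.0(19.9) + 0.75(10.8) + 0.75(2.4) + 0.75(14.2) = 19.9 + 8.1 + 1.8 + 10.7 = 40.5
(4) 1.0(19.9) = 19.9
Maximum is from combination 1.

51.5 kN/m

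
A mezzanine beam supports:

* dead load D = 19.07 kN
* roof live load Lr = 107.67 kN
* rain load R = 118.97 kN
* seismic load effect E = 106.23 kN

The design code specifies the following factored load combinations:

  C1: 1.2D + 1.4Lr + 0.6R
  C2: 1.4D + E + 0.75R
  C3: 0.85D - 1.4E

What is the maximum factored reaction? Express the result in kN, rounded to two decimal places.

C1: 1.2(19.07) + 1.4(107.67) + 0.6(118.97) = 22.88 + 150.74 + 71.38 = 245.00
C2: 1.4(19.07) + 1.0(106.23) + 0.75(118.97) = 26.70 + 106.23 + 89.23 = 222.16
C3: 0.85(19.07) - 1.4(106.23) = 16.21 - 148.72 = -132.51
The controlling combination is 1, giving 245.00 kN.

245.00 kN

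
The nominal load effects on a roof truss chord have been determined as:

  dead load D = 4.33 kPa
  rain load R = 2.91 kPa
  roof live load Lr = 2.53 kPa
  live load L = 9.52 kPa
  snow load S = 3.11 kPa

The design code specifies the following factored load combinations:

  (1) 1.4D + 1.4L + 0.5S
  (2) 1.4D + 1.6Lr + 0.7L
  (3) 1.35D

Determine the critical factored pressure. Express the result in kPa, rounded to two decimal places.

(1) 1.4(4.33) + 1.4(9.52) + 0.5(3.11) = 6.06 + 13.33 + 1.56 = 20.95
(2) 1.4(4.33) + 1.6(2.53) + 0.7(9.52) = 6.06 + 4.05 + 6.66 = 16.77
(3) 1.35(4.33) = 5.85
Combination 1 governs: p_u = 20.95 kPa.

20.95 kPa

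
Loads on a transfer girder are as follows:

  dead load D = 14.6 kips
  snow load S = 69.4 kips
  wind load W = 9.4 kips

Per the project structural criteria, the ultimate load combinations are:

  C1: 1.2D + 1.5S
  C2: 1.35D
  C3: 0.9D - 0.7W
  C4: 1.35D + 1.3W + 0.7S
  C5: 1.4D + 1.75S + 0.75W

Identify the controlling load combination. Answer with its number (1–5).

Combination 5

C1: 1.2(14.6) + 1.5(69.4) = 17.5 + 104.1 = 121.6
C2: 1.35(14.6) = 19.7
C3: 0.9(14.6) - 0.7(9.4) = 6.6
C4: 1.35(14.6) + 1.3(9.4) + 0.7(69.4) = 19.7 + 12.2 + 48.6 = 80.5
C5: 1.4(14.6) + 1.75(69.4) + 0.75(9.4) = 148.9
The largest value is 148.9 kips from combination 5.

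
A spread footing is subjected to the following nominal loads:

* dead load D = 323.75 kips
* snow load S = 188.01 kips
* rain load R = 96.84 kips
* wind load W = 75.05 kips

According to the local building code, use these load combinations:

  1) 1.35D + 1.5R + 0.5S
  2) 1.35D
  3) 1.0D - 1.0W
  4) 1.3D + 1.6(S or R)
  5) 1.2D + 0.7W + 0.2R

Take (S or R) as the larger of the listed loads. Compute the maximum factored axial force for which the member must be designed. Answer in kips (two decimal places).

721.69 kips

(S or R) → S = 188.01 kips.
1) 1.35(323.75) + 1.5(96.84) + 0.5(188.01) = 437.06 + 145.26 + 94.01 = 676.33
2) 1.35(323.75) = 437.06
3) 1.0(323.75) - 1.0(75.05) = 323.75 - 75.05 = 248.70
4) 1.3(323.75) + 1.6(188.01) = 721.69
5) 1.2(323.75) + 0.7(75.05) + 0.2(96.84) = 460.40
Maximum is from combination 4.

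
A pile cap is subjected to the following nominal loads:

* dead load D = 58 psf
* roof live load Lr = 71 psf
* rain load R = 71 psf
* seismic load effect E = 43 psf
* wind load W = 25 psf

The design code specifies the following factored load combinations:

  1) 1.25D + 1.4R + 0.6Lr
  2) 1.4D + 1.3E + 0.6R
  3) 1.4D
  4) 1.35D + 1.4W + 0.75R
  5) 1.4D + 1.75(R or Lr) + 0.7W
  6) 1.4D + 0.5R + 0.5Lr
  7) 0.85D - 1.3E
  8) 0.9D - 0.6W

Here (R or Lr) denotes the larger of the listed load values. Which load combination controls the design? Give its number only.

Combination 5

(R or Lr) → R = 71 psf.
1) 1.25(58) + 1.4(71) + 0.6(71) = 214.5
2) 1.4(58) + 1.3(43) + 0.6(71) = 179.7
3) 1.4(58) = 81.2
4) 1.35(58) + 1.4(25) + 0.75(71) = 166.6
5) 1.4(58) + 1.75(71) + 0.7(25) = 223.0
6) 1.4(58) + 0.5(71) + 0.5(71) = 152.2
7) 0.85(58) - 1.3(43) = -6.6
8) 0.9(58) - 0.6(25) = 37.2
The largest value is 223.0 psf from combination 5.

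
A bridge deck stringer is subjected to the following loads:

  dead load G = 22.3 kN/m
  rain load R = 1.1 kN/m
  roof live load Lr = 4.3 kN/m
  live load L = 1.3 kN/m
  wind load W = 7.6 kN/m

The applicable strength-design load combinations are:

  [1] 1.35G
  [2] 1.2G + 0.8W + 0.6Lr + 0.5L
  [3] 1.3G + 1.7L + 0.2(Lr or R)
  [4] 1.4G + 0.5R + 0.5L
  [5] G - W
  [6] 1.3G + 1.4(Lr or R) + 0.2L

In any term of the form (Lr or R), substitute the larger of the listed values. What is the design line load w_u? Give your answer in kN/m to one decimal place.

(Lr or R) → Lr = 4.3 kN/m.
[1] 1.35(22.3) = 30.1
[2] 1.2(22.3) + 0.8(7.6) + 0.6(4.3) + 0.5(1.3) = 36.1
[3] 1.3(22.3) + 1.7(1.3) + 0.2(4.3) = 29.0 + 2.2 + 0.9 = 32.1
[4] 1.4(22.3) + 0.5(1.1) + 0.5(1.3) = 32.4
[5] 1.0(22.3) - 1.0(7.6) = 22.3 - 7.6 = 14.7
[6] 1.3(22.3) + 1.4(4.3) + 0.2(1.3) = 29.0 + 6.0 + 0.3 = 35.3
The controlling combination is 2, giving 36.1 kN/m.

36.1 kN/m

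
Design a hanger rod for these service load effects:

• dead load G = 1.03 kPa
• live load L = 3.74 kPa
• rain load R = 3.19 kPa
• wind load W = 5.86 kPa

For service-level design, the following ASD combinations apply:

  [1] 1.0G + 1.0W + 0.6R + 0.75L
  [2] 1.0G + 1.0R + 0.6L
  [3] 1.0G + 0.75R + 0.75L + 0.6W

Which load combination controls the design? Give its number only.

[1] 1.0(1.03) + 1.0(5.86) + 0.6(3.19) + 0.75(3.74) = 1.03 + 5.86 + 1.91 + 2.81 = 11.61
[2] 1.0(1.03) + 1.0(3.19) + 0.6(3.74) = 1.03 + 3.19 + 2.24 = 6.46
[3] 1.0(1.03) + 0.75(3.19) + 0.75(3.74) + 0.6(5.86) = 9.74
The largest value is 11.61 kPa from combination 1.

Combination 1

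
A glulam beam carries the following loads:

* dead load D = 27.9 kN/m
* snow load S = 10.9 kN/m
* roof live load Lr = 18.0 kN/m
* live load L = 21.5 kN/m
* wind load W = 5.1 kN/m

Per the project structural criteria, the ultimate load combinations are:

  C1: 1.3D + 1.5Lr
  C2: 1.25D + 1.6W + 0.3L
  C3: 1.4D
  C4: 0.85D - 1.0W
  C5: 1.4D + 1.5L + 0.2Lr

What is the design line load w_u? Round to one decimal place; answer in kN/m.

C1: 1.3(27.9) + 1.5(18.0) = 36.3 + 27.0 = 63.3
C2: 1.25(27.9) + 1.6(5.1) + 0.3(21.5) = 49.5
C3: 1.4(27.9) = 39.1
C4: 0.85(27.9) - 1.0(5.1) = 23.7 - 5.1 = 18.6
C5: 1.4(27.9) + 1.5(21.5) + 0.2(18.0) = 74.9
Combination 5 governs: w_u = 74.9 kN/m.

74.9 kN/m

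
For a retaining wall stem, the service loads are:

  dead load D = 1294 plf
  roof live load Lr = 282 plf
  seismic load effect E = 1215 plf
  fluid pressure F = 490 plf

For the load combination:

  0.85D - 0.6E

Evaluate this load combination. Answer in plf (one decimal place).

370.9 plf

0.85(1294) - 0.6(1215) = 370.9
w_u = 370.9 plf.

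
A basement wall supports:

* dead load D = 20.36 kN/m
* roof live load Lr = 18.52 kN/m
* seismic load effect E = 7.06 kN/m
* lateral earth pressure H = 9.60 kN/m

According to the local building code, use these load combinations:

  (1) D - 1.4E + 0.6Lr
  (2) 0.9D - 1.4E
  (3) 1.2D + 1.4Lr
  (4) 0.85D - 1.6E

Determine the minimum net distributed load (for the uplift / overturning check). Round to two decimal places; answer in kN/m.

(1) 1.0(20.36) - 1.4(7.06) + 0.6(18.52) = 20.36 - 9.88 + 11.11 = 21.59
(2) 0.9(20.36) - 1.4(7.06) = 18.32 - 9.88 = 8.44
(3) 1.2(20.36) + 1.4(18.52) = 24.43 + 25.93 = 50.36
(4) 0.85(20.36) - 1.6(7.06) = 17.31 - 11.30 = 6.01
Combination 4 gives the minimum: 6.01 kN/m.

6.01 kN/m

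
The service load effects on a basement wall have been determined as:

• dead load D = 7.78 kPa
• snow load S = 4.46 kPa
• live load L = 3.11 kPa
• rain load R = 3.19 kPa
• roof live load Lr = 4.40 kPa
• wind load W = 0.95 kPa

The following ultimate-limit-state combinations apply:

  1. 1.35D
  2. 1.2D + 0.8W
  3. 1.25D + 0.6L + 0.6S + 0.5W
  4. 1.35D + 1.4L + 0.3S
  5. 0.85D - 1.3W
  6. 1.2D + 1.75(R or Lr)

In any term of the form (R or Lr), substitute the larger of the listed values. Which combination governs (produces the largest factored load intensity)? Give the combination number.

(R or Lr) → Lr = 4.40 kPa.
1. 1.35(7.78) = 10.50
2. 1.2(7.78) + 0.8(0.95) = 9.34 + 0.76 = 10.10
3. 1.25(7.78) + 0.6(3.11) + 0.6(4.46) + 0.5(0.95) = 14.74
4. 1.35(7.78) + 1.4(3.11) + 0.3(4.46) = 16.20
5. 0.85(7.78) - 1.3(0.95) = 5.38
6. 1.2(7.78) + 1.75(4.40) = 9.34 + 7.70 = 17.04
The largest value is 17.04 kPa from combination 6.

Combination 6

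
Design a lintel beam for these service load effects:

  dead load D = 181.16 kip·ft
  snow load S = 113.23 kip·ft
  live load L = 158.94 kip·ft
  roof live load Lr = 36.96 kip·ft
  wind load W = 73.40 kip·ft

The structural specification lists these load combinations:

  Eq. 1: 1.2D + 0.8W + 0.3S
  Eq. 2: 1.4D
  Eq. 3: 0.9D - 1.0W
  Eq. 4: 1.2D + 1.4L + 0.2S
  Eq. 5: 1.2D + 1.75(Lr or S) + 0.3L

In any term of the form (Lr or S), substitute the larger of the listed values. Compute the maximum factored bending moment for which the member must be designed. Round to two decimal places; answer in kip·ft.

(Lr or S) → S = 113.23 kip·ft.
Eq. 1: 1.2(181.16) + 0.8(73.40) + 0.3(113.23) = 310.08
Eq. 2: 1.4(181.16) = 253.62
Eq. 3: 0.9(181.16) - 1.0(73.40) = 89.64
Eq. 4: 1.2(181.16) + 1.4(158.94) + 0.2(113.23) = 462.55
Eq. 5: 1.2(181.16) + 1.75(113.23) + 0.3(158.94) = 463.23
Combination 5 governs: M_u = 463.23 kip·ft.

463.23 kip·ft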